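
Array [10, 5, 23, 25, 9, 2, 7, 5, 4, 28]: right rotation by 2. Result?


Right rotate by 2: [4, 28, 10, 5, 23, 25, 9, 2, 7, 5]


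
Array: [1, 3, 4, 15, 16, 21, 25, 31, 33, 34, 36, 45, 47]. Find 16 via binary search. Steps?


Search for 16:
[0,12] mid=6 arr[6]=25
[0,5] mid=2 arr[2]=4
[3,5] mid=4 arr[4]=16
Total: 3 comparisons


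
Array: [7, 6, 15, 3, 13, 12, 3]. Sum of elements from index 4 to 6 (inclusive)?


Prefix sums: [0, 7, 13, 28, 31, 44, 56, 59]
Sum[4..6] = prefix[7] - prefix[4] = 59 - 31 = 28


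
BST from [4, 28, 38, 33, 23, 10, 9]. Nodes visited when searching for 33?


BST root = 4
Search for 33: compare at each node
Path: [4, 28, 38, 33]


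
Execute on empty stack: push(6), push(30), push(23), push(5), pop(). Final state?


push(6) -> [6]
push(30) -> [6, 30]
push(23) -> [6, 30, 23]
push(5) -> [6, 30, 23, 5]
pop() returns 5 -> [6, 30, 23]
Final stack (bottom to top): [6, 30, 23]


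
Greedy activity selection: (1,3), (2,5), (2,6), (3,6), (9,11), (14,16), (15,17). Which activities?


Greedy: pick earliest-ending, then skip overlaps.
Selected (4 activities): [(1, 3), (3, 6), (9, 11), (14, 16)]


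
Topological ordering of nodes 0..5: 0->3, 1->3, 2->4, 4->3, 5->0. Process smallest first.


Kahn's algorithm, process smallest node first
Order: [1, 2, 4, 5, 0, 3]


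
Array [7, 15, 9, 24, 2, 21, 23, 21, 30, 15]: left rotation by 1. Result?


Left rotate by 1: [15, 9, 24, 2, 21, 23, 21, 30, 15, 7]


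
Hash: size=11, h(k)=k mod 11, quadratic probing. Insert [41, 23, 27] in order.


Insertions: 41->slot 8; 23->slot 1; 27->slot 5
Table: [None, 23, None, None, None, 27, None, None, 41, None, None]


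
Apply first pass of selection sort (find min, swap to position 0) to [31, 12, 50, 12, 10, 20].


After one pass: [10, 12, 50, 12, 31, 20]


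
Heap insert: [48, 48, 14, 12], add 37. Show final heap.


Append 37: [48, 48, 14, 12, 37]
Bubble up: no swaps needed
Result: [48, 48, 14, 12, 37]


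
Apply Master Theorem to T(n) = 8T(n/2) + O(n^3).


a=8, b=2, c=3. log_2(8)=3 = c=3. Case 2: O(n^c log n) = O(n^3 log n)
Complexity: O(n^3 log n)


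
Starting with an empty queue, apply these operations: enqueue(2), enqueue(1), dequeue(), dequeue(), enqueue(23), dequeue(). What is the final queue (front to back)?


enqueue(2) -> [2]
enqueue(1) -> [2, 1]
dequeue() returns 2 -> [1]
dequeue() returns 1 -> []
enqueue(23) -> [23]
dequeue() returns 23 -> []
Final queue (front to back): []


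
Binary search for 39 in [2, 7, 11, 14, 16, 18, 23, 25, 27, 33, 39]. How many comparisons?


Search for 39:
[0,10] mid=5 arr[5]=18
[6,10] mid=8 arr[8]=27
[9,10] mid=9 arr[9]=33
[10,10] mid=10 arr[10]=39
Total: 4 comparisons


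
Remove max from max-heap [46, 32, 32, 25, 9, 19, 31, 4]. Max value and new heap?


Max = 46
Replace root with last, heapify down
Resulting heap: [32, 25, 32, 4, 9, 19, 31]


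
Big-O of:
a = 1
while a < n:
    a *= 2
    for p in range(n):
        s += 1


Per nesting level: O(log n) * O(n) = O(n log n)
Complexity: O(n log n)


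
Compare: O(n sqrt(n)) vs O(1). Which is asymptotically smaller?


constant grows slower than n^1.5
O(1) is asymptotically smaller; O(n sqrt(n)) grows faster


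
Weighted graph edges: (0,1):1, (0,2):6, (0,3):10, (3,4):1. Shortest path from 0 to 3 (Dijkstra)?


Dijkstra from 0:
Distances: {0: 0, 1: 1, 2: 6, 3: 10, 4: 11}
Shortest distance to 3 = 10, path = [0, 3]


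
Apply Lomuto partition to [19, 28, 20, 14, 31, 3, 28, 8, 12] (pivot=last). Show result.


Elements <= 12 go left of pivot.
Result: [3, 8, 12, 14, 31, 19, 28, 28, 20], pivot at index 2


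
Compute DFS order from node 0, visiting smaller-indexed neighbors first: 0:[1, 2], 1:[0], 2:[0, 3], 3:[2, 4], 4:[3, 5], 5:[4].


DFS stack-based: start with [0]
Visit order: [0, 1, 2, 3, 4, 5]


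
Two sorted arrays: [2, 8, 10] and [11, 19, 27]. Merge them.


Compare heads, take smaller each step.
Merged: [2, 8, 10, 11, 19, 27]


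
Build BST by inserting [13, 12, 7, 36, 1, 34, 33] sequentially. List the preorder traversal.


Root = 13; build tree by BST insertion.
Preorder traversal: [13, 12, 7, 1, 36, 34, 33]


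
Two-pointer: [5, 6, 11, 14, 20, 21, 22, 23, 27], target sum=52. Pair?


Two pointers: lo=0, hi=8
No pair sums to 52


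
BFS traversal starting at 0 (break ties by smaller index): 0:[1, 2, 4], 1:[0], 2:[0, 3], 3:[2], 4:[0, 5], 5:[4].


BFS queue: start with [0]
Visit order: [0, 1, 2, 4, 3, 5]


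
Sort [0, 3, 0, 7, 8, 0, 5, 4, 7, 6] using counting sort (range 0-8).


Count array: [3, 0, 0, 1, 1, 1, 1, 2, 1]
Reconstruct: [0, 0, 0, 3, 4, 5, 6, 7, 7, 8]


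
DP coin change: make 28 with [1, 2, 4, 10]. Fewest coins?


dp[0]=0; dp[i]=1+min(dp[i-c] for c in coins)
...dp[23]=4, dp[24]=3, dp[25]=4, dp[26]=4, dp[27]=5, dp[28]=4
Minimum coins for 28 = 4


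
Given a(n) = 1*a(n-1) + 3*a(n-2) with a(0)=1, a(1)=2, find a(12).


Build bottom-up:
...a(10)=3842, a(11)=8843, a(12)=1*8843+3*3842=20369


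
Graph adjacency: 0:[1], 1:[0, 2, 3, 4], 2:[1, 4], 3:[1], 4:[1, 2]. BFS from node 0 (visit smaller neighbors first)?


BFS queue: start with [0]
Visit order: [0, 1, 2, 3, 4]


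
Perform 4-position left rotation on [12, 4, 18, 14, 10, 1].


Left rotate by 4: [10, 1, 12, 4, 18, 14]


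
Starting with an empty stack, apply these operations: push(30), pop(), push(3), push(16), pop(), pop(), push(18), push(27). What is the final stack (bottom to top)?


push(30) -> [30]
pop() returns 30 -> []
push(3) -> [3]
push(16) -> [3, 16]
pop() returns 16 -> [3]
pop() returns 3 -> []
push(18) -> [18]
push(27) -> [18, 27]
Final stack (bottom to top): [18, 27]


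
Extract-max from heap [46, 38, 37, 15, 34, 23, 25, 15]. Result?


Max = 46
Replace root with last, heapify down
Resulting heap: [38, 34, 37, 15, 15, 23, 25]


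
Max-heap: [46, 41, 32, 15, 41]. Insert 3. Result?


Append 3: [46, 41, 32, 15, 41, 3]
Bubble up: no swaps needed
Result: [46, 41, 32, 15, 41, 3]


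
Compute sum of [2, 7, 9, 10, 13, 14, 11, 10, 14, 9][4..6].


Prefix sums: [0, 2, 9, 18, 28, 41, 55, 66, 76, 90, 99]
Sum[4..6] = prefix[7] - prefix[4] = 66 - 28 = 38


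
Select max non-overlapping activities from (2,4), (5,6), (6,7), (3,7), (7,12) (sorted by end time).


Greedy: pick earliest-ending, then skip overlaps.
Selected (4 activities): [(2, 4), (5, 6), (6, 7), (7, 12)]


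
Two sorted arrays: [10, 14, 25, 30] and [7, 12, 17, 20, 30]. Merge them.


Compare heads, take smaller each step.
Merged: [7, 10, 12, 14, 17, 20, 25, 30, 30]


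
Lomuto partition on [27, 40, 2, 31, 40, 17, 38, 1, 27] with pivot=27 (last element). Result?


Elements <= 27 go left of pivot.
Result: [27, 2, 17, 1, 27, 40, 38, 31, 40], pivot at index 4


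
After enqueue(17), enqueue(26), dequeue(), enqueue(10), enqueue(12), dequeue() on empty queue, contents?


enqueue(17) -> [17]
enqueue(26) -> [17, 26]
dequeue() returns 17 -> [26]
enqueue(10) -> [26, 10]
enqueue(12) -> [26, 10, 12]
dequeue() returns 26 -> [10, 12]
Final queue (front to back): [10, 12]


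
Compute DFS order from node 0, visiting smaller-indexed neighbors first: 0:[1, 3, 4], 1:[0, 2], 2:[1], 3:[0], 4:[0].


DFS stack-based: start with [0]
Visit order: [0, 1, 2, 3, 4]


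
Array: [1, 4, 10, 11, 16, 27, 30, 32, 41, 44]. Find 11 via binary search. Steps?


Search for 11:
[0,9] mid=4 arr[4]=16
[0,3] mid=1 arr[1]=4
[2,3] mid=2 arr[2]=10
[3,3] mid=3 arr[3]=11
Total: 4 comparisons


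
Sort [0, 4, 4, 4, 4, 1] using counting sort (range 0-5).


Count array: [1, 1, 0, 0, 4, 0]
Reconstruct: [0, 1, 4, 4, 4, 4]


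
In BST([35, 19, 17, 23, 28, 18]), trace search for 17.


BST root = 35
Search for 17: compare at each node
Path: [35, 19, 17]


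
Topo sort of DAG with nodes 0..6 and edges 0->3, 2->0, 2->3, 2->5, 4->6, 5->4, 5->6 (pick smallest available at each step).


Kahn's algorithm, process smallest node first
Order: [1, 2, 0, 3, 5, 4, 6]


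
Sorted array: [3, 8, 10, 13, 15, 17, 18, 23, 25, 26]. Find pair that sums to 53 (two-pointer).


Two pointers: lo=0, hi=9
No pair sums to 53


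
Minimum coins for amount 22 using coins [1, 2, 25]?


dp[0]=0; dp[i]=1+min(dp[i-c] for c in coins)
...dp[17]=9, dp[18]=9, dp[19]=10, dp[20]=10, dp[21]=11, dp[22]=11
Minimum coins for 22 = 11


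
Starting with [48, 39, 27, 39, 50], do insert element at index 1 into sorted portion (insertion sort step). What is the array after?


After one pass: [39, 48, 27, 39, 50]


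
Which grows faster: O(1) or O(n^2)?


constant grows slower than quadratic
O(1) is asymptotically smaller; O(n^2) grows faster


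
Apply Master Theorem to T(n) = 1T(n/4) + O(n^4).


a=1, b=4, c=4. log_4(1)=0 < c=4. Case 3: O(n^c) = O(n^4)
Complexity: O(n^4)


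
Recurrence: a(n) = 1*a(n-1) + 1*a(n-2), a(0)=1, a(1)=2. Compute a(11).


Build bottom-up:
...a(9)=89, a(10)=144, a(11)=1*144+1*89=233


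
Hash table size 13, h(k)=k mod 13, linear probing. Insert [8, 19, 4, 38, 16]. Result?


Insertions: 8->slot 8; 19->slot 6; 4->slot 4; 38->slot 12; 16->slot 3
Table: [None, None, None, 16, 4, None, 19, None, 8, None, None, None, 38]


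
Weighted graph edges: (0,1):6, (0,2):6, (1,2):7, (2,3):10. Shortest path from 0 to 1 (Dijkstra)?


Dijkstra from 0:
Distances: {0: 0, 1: 6, 2: 6, 3: 16}
Shortest distance to 1 = 6, path = [0, 1]


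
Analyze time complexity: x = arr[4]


Analysis: constant-time operation, no loop
Complexity: O(1)


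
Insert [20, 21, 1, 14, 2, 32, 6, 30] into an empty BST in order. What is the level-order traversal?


Root = 20; build tree by BST insertion.
Level-Order traversal: [20, 1, 21, 14, 32, 2, 30, 6]


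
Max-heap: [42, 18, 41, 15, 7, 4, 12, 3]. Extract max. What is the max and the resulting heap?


Max = 42
Replace root with last, heapify down
Resulting heap: [41, 18, 12, 15, 7, 4, 3]


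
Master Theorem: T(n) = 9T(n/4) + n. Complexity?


a=9, b=4, c=1. log_4(9)=1.585 > c=1. Case 1: O(n^log_b(a)) = O(n^1.585)
Complexity: O(n^1.585)


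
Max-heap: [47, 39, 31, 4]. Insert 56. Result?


Append 56: [47, 39, 31, 4, 56]
Bubble up: swap idx 4(56) with idx 1(39); swap idx 1(56) with idx 0(47)
Result: [56, 47, 31, 4, 39]


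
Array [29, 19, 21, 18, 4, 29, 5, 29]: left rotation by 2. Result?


Left rotate by 2: [21, 18, 4, 29, 5, 29, 29, 19]


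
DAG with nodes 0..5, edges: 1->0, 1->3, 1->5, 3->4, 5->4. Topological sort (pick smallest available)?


Kahn's algorithm, process smallest node first
Order: [1, 0, 2, 3, 5, 4]


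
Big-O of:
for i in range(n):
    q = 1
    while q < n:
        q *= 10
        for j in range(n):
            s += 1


Per nesting level: O(n) * O(log n) * O(n) = O(n^2 log n)
Complexity: O(n^2 log n)


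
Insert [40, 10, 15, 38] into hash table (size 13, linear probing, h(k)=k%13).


Insertions: 40->slot 1; 10->slot 10; 15->slot 2; 38->slot 12
Table: [None, 40, 15, None, None, None, None, None, None, None, 10, None, 38]


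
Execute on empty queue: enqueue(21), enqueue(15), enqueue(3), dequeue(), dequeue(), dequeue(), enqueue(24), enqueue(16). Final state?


enqueue(21) -> [21]
enqueue(15) -> [21, 15]
enqueue(3) -> [21, 15, 3]
dequeue() returns 21 -> [15, 3]
dequeue() returns 15 -> [3]
dequeue() returns 3 -> []
enqueue(24) -> [24]
enqueue(16) -> [24, 16]
Final queue (front to back): [24, 16]


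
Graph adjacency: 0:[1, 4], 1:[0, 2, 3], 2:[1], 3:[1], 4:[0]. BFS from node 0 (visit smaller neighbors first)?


BFS queue: start with [0]
Visit order: [0, 1, 4, 2, 3]


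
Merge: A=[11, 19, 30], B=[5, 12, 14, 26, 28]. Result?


Compare heads, take smaller each step.
Merged: [5, 11, 12, 14, 19, 26, 28, 30]


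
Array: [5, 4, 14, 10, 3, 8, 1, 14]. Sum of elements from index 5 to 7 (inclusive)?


Prefix sums: [0, 5, 9, 23, 33, 36, 44, 45, 59]
Sum[5..7] = prefix[8] - prefix[5] = 59 - 36 = 23


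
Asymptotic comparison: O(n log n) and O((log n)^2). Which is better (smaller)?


polylogarithmic grows slower than linearithmic
O((log n)^2) is asymptotically smaller; O(n log n) grows faster


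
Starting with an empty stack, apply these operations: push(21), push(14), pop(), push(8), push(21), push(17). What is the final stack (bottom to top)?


push(21) -> [21]
push(14) -> [21, 14]
pop() returns 14 -> [21]
push(8) -> [21, 8]
push(21) -> [21, 8, 21]
push(17) -> [21, 8, 21, 17]
Final stack (bottom to top): [21, 8, 21, 17]


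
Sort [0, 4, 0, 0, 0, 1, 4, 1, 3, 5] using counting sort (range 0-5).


Count array: [4, 2, 0, 1, 2, 1]
Reconstruct: [0, 0, 0, 0, 1, 1, 3, 4, 4, 5]


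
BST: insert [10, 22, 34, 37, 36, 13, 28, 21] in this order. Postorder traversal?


Root = 10; build tree by BST insertion.
Postorder traversal: [21, 13, 28, 36, 37, 34, 22, 10]


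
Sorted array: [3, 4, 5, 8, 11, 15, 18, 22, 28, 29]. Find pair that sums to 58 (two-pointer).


Two pointers: lo=0, hi=9
No pair sums to 58


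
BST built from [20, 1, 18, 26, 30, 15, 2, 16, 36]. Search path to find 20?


BST root = 20
Search for 20: compare at each node
Path: [20]


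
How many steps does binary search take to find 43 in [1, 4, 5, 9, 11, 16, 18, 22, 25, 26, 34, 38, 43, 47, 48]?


Search for 43:
[0,14] mid=7 arr[7]=22
[8,14] mid=11 arr[11]=38
[12,14] mid=13 arr[13]=47
[12,12] mid=12 arr[12]=43
Total: 4 comparisons


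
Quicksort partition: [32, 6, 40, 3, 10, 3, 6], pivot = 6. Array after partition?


Elements <= 6 go left of pivot.
Result: [6, 3, 3, 6, 10, 40, 32], pivot at index 3


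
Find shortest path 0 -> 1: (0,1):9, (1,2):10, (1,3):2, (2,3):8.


Dijkstra from 0:
Distances: {0: 0, 1: 9, 2: 19, 3: 11}
Shortest distance to 1 = 9, path = [0, 1]


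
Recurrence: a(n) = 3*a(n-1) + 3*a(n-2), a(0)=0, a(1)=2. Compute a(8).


Build bottom-up:
...a(6)=1296, a(7)=4914, a(8)=3*4914+3*1296=18630


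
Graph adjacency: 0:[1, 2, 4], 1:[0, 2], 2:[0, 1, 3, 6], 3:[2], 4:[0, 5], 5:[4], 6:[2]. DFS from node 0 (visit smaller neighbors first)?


DFS stack-based: start with [0]
Visit order: [0, 1, 2, 3, 6, 4, 5]


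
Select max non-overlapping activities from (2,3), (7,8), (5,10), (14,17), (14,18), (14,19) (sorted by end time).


Greedy: pick earliest-ending, then skip overlaps.
Selected (3 activities): [(2, 3), (7, 8), (14, 17)]


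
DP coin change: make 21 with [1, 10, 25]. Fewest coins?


dp[0]=0; dp[i]=1+min(dp[i-c] for c in coins)
...dp[16]=7, dp[17]=8, dp[18]=9, dp[19]=10, dp[20]=2, dp[21]=3
Minimum coins for 21 = 3


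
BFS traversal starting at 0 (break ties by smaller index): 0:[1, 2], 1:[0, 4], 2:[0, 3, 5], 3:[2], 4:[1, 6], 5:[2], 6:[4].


BFS queue: start with [0]
Visit order: [0, 1, 2, 4, 3, 5, 6]


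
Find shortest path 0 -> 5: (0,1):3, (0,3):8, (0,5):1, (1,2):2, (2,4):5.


Dijkstra from 0:
Distances: {0: 0, 1: 3, 2: 5, 3: 8, 4: 10, 5: 1}
Shortest distance to 5 = 1, path = [0, 5]


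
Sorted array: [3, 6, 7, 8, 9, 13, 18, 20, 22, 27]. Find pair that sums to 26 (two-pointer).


Two pointers: lo=0, hi=9
Found pair: (6, 20) summing to 26


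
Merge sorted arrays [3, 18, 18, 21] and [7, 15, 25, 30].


Compare heads, take smaller each step.
Merged: [3, 7, 15, 18, 18, 21, 25, 30]


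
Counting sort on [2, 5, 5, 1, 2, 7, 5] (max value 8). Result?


Count array: [0, 1, 2, 0, 0, 3, 0, 1, 0]
Reconstruct: [1, 2, 2, 5, 5, 5, 7]


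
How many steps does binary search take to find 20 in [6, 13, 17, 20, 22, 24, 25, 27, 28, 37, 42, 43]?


Search for 20:
[0,11] mid=5 arr[5]=24
[0,4] mid=2 arr[2]=17
[3,4] mid=3 arr[3]=20
Total: 3 comparisons


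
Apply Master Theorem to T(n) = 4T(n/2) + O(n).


a=4, b=2, c=1. log_2(4)=2 > c=1. Case 1: O(n^log_b(a)) = O(n^2)
Complexity: O(n^2)


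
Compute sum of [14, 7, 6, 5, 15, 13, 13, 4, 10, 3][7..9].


Prefix sums: [0, 14, 21, 27, 32, 47, 60, 73, 77, 87, 90]
Sum[7..9] = prefix[10] - prefix[7] = 90 - 73 = 17


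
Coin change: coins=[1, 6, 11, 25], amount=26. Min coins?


dp[0]=0; dp[i]=1+min(dp[i-c] for c in coins)
...dp[21]=6, dp[22]=2, dp[23]=3, dp[24]=4, dp[25]=1, dp[26]=2
Minimum coins for 26 = 2


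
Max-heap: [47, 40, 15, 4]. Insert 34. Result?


Append 34: [47, 40, 15, 4, 34]
Bubble up: no swaps needed
Result: [47, 40, 15, 4, 34]


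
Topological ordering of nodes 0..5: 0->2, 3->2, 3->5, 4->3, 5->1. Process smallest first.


Kahn's algorithm, process smallest node first
Order: [0, 4, 3, 2, 5, 1]


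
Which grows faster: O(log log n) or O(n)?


double-logarithmic grows slower than linear
O(log log n) is asymptotically smaller; O(n) grows faster


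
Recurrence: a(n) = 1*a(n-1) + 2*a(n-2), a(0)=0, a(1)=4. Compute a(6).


Build bottom-up:
...a(4)=20, a(5)=44, a(6)=1*44+2*20=84


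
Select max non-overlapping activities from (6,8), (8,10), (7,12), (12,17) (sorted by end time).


Greedy: pick earliest-ending, then skip overlaps.
Selected (3 activities): [(6, 8), (8, 10), (12, 17)]


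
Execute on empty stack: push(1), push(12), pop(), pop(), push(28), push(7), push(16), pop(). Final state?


push(1) -> [1]
push(12) -> [1, 12]
pop() returns 12 -> [1]
pop() returns 1 -> []
push(28) -> [28]
push(7) -> [28, 7]
push(16) -> [28, 7, 16]
pop() returns 16 -> [28, 7]
Final stack (bottom to top): [28, 7]


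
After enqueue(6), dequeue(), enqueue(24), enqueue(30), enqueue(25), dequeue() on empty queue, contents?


enqueue(6) -> [6]
dequeue() returns 6 -> []
enqueue(24) -> [24]
enqueue(30) -> [24, 30]
enqueue(25) -> [24, 30, 25]
dequeue() returns 24 -> [30, 25]
Final queue (front to back): [30, 25]


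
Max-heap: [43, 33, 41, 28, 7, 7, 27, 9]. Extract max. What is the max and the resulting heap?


Max = 43
Replace root with last, heapify down
Resulting heap: [41, 33, 27, 28, 7, 7, 9]


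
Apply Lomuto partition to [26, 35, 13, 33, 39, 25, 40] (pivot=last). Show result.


Elements <= 40 go left of pivot.
Result: [26, 35, 13, 33, 39, 25, 40], pivot at index 6


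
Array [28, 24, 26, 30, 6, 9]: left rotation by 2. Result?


Left rotate by 2: [26, 30, 6, 9, 28, 24]


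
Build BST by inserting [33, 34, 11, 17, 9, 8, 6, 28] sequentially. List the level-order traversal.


Root = 33; build tree by BST insertion.
Level-Order traversal: [33, 11, 34, 9, 17, 8, 28, 6]


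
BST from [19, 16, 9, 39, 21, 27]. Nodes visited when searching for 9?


BST root = 19
Search for 9: compare at each node
Path: [19, 16, 9]


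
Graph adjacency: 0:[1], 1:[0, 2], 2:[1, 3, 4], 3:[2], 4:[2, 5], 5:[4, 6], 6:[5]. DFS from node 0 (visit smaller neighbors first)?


DFS stack-based: start with [0]
Visit order: [0, 1, 2, 3, 4, 5, 6]


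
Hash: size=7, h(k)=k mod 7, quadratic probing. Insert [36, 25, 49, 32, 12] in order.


Insertions: 36->slot 1; 25->slot 4; 49->slot 0; 32->slot 5; 12->slot 6
Table: [49, 36, None, None, 25, 32, 12]


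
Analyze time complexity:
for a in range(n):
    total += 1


Per nesting level: O(n) = O(n)
Complexity: O(n)


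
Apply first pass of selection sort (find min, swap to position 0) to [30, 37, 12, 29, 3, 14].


After one pass: [3, 37, 12, 29, 30, 14]


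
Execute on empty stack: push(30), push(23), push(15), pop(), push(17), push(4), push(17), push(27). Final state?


push(30) -> [30]
push(23) -> [30, 23]
push(15) -> [30, 23, 15]
pop() returns 15 -> [30, 23]
push(17) -> [30, 23, 17]
push(4) -> [30, 23, 17, 4]
push(17) -> [30, 23, 17, 4, 17]
push(27) -> [30, 23, 17, 4, 17, 27]
Final stack (bottom to top): [30, 23, 17, 4, 17, 27]


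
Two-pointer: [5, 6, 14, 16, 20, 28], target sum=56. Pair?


Two pointers: lo=0, hi=5
No pair sums to 56


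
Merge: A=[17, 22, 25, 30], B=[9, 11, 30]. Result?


Compare heads, take smaller each step.
Merged: [9, 11, 17, 22, 25, 30, 30]


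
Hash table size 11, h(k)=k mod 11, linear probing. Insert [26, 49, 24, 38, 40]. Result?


Insertions: 26->slot 4; 49->slot 5; 24->slot 2; 38->slot 6; 40->slot 7
Table: [None, None, 24, None, 26, 49, 38, 40, None, None, None]


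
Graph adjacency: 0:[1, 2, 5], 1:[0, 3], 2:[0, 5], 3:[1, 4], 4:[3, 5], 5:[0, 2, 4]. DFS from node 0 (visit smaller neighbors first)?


DFS stack-based: start with [0]
Visit order: [0, 1, 3, 4, 5, 2]


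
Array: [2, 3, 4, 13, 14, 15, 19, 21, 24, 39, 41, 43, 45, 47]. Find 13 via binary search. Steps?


Search for 13:
[0,13] mid=6 arr[6]=19
[0,5] mid=2 arr[2]=4
[3,5] mid=4 arr[4]=14
[3,3] mid=3 arr[3]=13
Total: 4 comparisons


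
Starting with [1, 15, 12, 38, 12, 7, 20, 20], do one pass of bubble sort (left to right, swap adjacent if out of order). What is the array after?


After one pass: [1, 12, 15, 12, 7, 20, 20, 38]


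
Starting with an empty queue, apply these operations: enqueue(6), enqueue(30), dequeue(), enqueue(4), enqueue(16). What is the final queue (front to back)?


enqueue(6) -> [6]
enqueue(30) -> [6, 30]
dequeue() returns 6 -> [30]
enqueue(4) -> [30, 4]
enqueue(16) -> [30, 4, 16]
Final queue (front to back): [30, 4, 16]


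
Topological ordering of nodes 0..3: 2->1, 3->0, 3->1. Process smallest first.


Kahn's algorithm, process smallest node first
Order: [2, 3, 0, 1]


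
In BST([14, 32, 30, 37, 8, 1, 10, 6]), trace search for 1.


BST root = 14
Search for 1: compare at each node
Path: [14, 8, 1]


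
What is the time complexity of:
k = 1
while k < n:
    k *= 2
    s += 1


Per nesting level: O(log n) = O(log n)
Complexity: O(log n)


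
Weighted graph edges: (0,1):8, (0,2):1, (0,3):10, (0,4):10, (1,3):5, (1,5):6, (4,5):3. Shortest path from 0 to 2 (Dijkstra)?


Dijkstra from 0:
Distances: {0: 0, 1: 8, 2: 1, 3: 10, 4: 10, 5: 13}
Shortest distance to 2 = 1, path = [0, 2]


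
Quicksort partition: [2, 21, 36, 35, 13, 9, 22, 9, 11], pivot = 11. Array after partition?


Elements <= 11 go left of pivot.
Result: [2, 9, 9, 11, 13, 21, 22, 36, 35], pivot at index 3


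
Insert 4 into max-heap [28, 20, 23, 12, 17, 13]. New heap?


Append 4: [28, 20, 23, 12, 17, 13, 4]
Bubble up: no swaps needed
Result: [28, 20, 23, 12, 17, 13, 4]


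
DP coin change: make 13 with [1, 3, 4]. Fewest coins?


dp[0]=0; dp[i]=1+min(dp[i-c] for c in coins)
...dp[8]=2, dp[9]=3, dp[10]=3, dp[11]=3, dp[12]=3, dp[13]=4
Minimum coins for 13 = 4


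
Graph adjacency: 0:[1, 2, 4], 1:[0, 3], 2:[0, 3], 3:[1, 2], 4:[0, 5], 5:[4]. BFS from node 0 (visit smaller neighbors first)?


BFS queue: start with [0]
Visit order: [0, 1, 2, 4, 3, 5]


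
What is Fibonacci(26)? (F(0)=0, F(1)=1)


F(n)=F(n-1)+F(n-2)
...F(24)=46368, F(25)=75025, F(26)=121393


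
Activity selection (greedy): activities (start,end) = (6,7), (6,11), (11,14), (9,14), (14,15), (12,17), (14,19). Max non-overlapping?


Greedy: pick earliest-ending, then skip overlaps.
Selected (3 activities): [(6, 7), (11, 14), (14, 15)]


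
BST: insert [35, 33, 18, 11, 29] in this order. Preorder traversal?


Root = 35; build tree by BST insertion.
Preorder traversal: [35, 33, 18, 11, 29]


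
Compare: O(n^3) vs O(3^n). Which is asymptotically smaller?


cubic grows slower than exponential (base 3)
O(n^3) is asymptotically smaller; O(3^n) grows faster


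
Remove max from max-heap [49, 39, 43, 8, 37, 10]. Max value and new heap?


Max = 49
Replace root with last, heapify down
Resulting heap: [43, 39, 10, 8, 37]


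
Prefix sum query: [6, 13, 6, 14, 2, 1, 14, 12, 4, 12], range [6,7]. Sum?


Prefix sums: [0, 6, 19, 25, 39, 41, 42, 56, 68, 72, 84]
Sum[6..7] = prefix[8] - prefix[6] = 68 - 42 = 26


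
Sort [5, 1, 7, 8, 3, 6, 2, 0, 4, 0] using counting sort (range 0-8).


Count array: [2, 1, 1, 1, 1, 1, 1, 1, 1]
Reconstruct: [0, 0, 1, 2, 3, 4, 5, 6, 7, 8]


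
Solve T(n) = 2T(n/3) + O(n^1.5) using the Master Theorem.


a=2, b=3, c=1.5. log_3(2)=0.631 < c=1.5. Case 3: O(n^c) = O(n^1.500)
Complexity: O(n^1.500)


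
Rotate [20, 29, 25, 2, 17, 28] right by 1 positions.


Right rotate by 1: [28, 20, 29, 25, 2, 17]


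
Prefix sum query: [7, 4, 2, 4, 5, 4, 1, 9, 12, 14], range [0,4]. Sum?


Prefix sums: [0, 7, 11, 13, 17, 22, 26, 27, 36, 48, 62]
Sum[0..4] = prefix[5] - prefix[0] = 22 - 0 = 22


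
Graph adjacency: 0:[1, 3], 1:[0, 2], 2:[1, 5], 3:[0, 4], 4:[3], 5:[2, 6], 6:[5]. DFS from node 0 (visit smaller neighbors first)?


DFS stack-based: start with [0]
Visit order: [0, 1, 2, 5, 6, 3, 4]


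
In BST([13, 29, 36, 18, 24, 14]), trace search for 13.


BST root = 13
Search for 13: compare at each node
Path: [13]


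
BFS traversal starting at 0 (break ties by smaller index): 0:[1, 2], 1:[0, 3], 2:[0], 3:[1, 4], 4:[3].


BFS queue: start with [0]
Visit order: [0, 1, 2, 3, 4]


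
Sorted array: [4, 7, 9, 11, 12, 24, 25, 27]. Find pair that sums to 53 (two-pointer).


Two pointers: lo=0, hi=7
No pair sums to 53


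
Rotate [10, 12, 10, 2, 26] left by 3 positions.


Left rotate by 3: [2, 26, 10, 12, 10]


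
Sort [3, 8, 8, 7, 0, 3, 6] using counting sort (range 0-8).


Count array: [1, 0, 0, 2, 0, 0, 1, 1, 2]
Reconstruct: [0, 3, 3, 6, 7, 8, 8]


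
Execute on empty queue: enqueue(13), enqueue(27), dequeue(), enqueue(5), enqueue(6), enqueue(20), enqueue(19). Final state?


enqueue(13) -> [13]
enqueue(27) -> [13, 27]
dequeue() returns 13 -> [27]
enqueue(5) -> [27, 5]
enqueue(6) -> [27, 5, 6]
enqueue(20) -> [27, 5, 6, 20]
enqueue(19) -> [27, 5, 6, 20, 19]
Final queue (front to back): [27, 5, 6, 20, 19]


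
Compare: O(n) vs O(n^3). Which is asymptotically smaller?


linear grows slower than cubic
O(n) is asymptotically smaller; O(n^3) grows faster


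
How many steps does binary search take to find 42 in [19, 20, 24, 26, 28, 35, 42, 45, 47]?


Search for 42:
[0,8] mid=4 arr[4]=28
[5,8] mid=6 arr[6]=42
Total: 2 comparisons


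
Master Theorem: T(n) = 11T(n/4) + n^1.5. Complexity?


a=11, b=4, c=1.5. log_4(11)=1.730 > c=1.5. Case 1: O(n^log_b(a)) = O(n^1.730)
Complexity: O(n^1.730)


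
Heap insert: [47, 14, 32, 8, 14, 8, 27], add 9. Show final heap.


Append 9: [47, 14, 32, 8, 14, 8, 27, 9]
Bubble up: swap idx 7(9) with idx 3(8)
Result: [47, 14, 32, 9, 14, 8, 27, 8]


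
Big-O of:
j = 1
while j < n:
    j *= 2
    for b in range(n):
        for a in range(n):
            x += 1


Per nesting level: O(log n) * O(n) * O(n) = O(n^2 log n)
Complexity: O(n^2 log n)


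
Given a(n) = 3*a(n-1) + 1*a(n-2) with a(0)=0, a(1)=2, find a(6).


Build bottom-up:
...a(4)=66, a(5)=218, a(6)=3*218+1*66=720


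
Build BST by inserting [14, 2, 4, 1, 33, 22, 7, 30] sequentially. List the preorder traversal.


Root = 14; build tree by BST insertion.
Preorder traversal: [14, 2, 1, 4, 7, 33, 22, 30]


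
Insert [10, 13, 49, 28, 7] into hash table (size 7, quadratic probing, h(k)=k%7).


Insertions: 10->slot 3; 13->slot 6; 49->slot 0; 28->slot 1; 7->slot 4
Table: [49, 28, None, 10, 7, None, 13]


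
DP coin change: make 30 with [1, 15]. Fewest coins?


dp[0]=0; dp[i]=1+min(dp[i-c] for c in coins)
...dp[25]=11, dp[26]=12, dp[27]=13, dp[28]=14, dp[29]=15, dp[30]=2
Minimum coins for 30 = 2


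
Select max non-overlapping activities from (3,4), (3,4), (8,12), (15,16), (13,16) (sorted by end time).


Greedy: pick earliest-ending, then skip overlaps.
Selected (3 activities): [(3, 4), (8, 12), (15, 16)]


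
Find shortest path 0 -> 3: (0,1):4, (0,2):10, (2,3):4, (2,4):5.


Dijkstra from 0:
Distances: {0: 0, 1: 4, 2: 10, 3: 14, 4: 15}
Shortest distance to 3 = 14, path = [0, 2, 3]


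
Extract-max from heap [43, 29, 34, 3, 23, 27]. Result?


Max = 43
Replace root with last, heapify down
Resulting heap: [34, 29, 27, 3, 23]


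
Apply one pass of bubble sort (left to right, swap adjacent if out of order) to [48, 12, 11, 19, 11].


After one pass: [12, 11, 19, 11, 48]


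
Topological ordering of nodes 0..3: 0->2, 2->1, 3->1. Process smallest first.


Kahn's algorithm, process smallest node first
Order: [0, 2, 3, 1]


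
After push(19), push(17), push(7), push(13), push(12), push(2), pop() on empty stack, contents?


push(19) -> [19]
push(17) -> [19, 17]
push(7) -> [19, 17, 7]
push(13) -> [19, 17, 7, 13]
push(12) -> [19, 17, 7, 13, 12]
push(2) -> [19, 17, 7, 13, 12, 2]
pop() returns 2 -> [19, 17, 7, 13, 12]
Final stack (bottom to top): [19, 17, 7, 13, 12]


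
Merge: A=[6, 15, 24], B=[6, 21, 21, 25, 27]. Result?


Compare heads, take smaller each step.
Merged: [6, 6, 15, 21, 21, 24, 25, 27]


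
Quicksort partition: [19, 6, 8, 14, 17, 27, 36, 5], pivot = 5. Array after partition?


Elements <= 5 go left of pivot.
Result: [5, 6, 8, 14, 17, 27, 36, 19], pivot at index 0


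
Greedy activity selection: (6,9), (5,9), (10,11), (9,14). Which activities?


Greedy: pick earliest-ending, then skip overlaps.
Selected (2 activities): [(6, 9), (10, 11)]


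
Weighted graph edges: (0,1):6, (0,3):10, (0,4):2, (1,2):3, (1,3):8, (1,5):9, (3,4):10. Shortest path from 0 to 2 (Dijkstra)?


Dijkstra from 0:
Distances: {0: 0, 1: 6, 2: 9, 3: 10, 4: 2, 5: 15}
Shortest distance to 2 = 9, path = [0, 1, 2]


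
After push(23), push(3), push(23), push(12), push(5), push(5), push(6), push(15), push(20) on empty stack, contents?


push(23) -> [23]
push(3) -> [23, 3]
push(23) -> [23, 3, 23]
push(12) -> [23, 3, 23, 12]
push(5) -> [23, 3, 23, 12, 5]
push(5) -> [23, 3, 23, 12, 5, 5]
push(6) -> [23, 3, 23, 12, 5, 5, 6]
push(15) -> [23, 3, 23, 12, 5, 5, 6, 15]
push(20) -> [23, 3, 23, 12, 5, 5, 6, 15, 20]
Final stack (bottom to top): [23, 3, 23, 12, 5, 5, 6, 15, 20]


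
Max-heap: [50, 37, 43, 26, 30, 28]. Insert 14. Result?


Append 14: [50, 37, 43, 26, 30, 28, 14]
Bubble up: no swaps needed
Result: [50, 37, 43, 26, 30, 28, 14]


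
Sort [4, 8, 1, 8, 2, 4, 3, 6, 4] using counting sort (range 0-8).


Count array: [0, 1, 1, 1, 3, 0, 1, 0, 2]
Reconstruct: [1, 2, 3, 4, 4, 4, 6, 8, 8]


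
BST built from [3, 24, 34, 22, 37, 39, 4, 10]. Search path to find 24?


BST root = 3
Search for 24: compare at each node
Path: [3, 24]


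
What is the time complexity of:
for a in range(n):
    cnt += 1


Per nesting level: O(n) = O(n)
Complexity: O(n)


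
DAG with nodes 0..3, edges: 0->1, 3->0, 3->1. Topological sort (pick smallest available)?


Kahn's algorithm, process smallest node first
Order: [2, 3, 0, 1]


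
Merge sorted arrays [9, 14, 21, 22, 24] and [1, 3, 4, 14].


Compare heads, take smaller each step.
Merged: [1, 3, 4, 9, 14, 14, 21, 22, 24]


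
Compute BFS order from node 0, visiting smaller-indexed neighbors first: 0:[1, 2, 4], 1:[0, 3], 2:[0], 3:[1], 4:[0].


BFS queue: start with [0]
Visit order: [0, 1, 2, 4, 3]


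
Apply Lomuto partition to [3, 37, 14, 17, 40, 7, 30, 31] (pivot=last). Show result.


Elements <= 31 go left of pivot.
Result: [3, 14, 17, 7, 30, 31, 40, 37], pivot at index 5


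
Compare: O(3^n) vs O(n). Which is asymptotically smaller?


linear grows slower than exponential (base 3)
O(n) is asymptotically smaller; O(3^n) grows faster


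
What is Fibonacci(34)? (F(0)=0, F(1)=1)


F(n)=F(n-1)+F(n-2)
...F(32)=2178309, F(33)=3524578, F(34)=5702887


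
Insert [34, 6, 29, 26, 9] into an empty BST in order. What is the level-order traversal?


Root = 34; build tree by BST insertion.
Level-Order traversal: [34, 6, 29, 26, 9]


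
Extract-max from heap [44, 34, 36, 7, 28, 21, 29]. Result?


Max = 44
Replace root with last, heapify down
Resulting heap: [36, 34, 29, 7, 28, 21]


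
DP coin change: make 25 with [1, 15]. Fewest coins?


dp[0]=0; dp[i]=1+min(dp[i-c] for c in coins)
...dp[20]=6, dp[21]=7, dp[22]=8, dp[23]=9, dp[24]=10, dp[25]=11
Minimum coins for 25 = 11


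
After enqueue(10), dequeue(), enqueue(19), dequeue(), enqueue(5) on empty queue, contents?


enqueue(10) -> [10]
dequeue() returns 10 -> []
enqueue(19) -> [19]
dequeue() returns 19 -> []
enqueue(5) -> [5]
Final queue (front to back): [5]


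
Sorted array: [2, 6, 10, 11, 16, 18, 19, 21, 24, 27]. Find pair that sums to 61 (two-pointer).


Two pointers: lo=0, hi=9
No pair sums to 61


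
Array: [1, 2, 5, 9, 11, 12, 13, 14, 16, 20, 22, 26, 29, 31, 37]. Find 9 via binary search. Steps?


Search for 9:
[0,14] mid=7 arr[7]=14
[0,6] mid=3 arr[3]=9
Total: 2 comparisons


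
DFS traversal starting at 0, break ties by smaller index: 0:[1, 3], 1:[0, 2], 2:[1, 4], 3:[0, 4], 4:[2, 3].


DFS stack-based: start with [0]
Visit order: [0, 1, 2, 4, 3]


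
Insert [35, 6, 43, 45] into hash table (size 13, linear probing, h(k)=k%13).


Insertions: 35->slot 9; 6->slot 6; 43->slot 4; 45->slot 7
Table: [None, None, None, None, 43, None, 6, 45, None, 35, None, None, None]


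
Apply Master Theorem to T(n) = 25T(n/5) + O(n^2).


a=25, b=5, c=2. log_5(25)=2 = c=2. Case 2: O(n^c log n) = O(n^2 log n)
Complexity: O(n^2 log n)


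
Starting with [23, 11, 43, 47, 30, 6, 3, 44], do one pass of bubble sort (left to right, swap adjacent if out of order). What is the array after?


After one pass: [11, 23, 43, 30, 6, 3, 44, 47]


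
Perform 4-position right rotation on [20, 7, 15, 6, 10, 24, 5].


Right rotate by 4: [6, 10, 24, 5, 20, 7, 15]


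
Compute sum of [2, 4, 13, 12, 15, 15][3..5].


Prefix sums: [0, 2, 6, 19, 31, 46, 61]
Sum[3..5] = prefix[6] - prefix[3] = 61 - 19 = 42


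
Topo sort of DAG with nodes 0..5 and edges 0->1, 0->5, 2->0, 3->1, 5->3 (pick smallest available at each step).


Kahn's algorithm, process smallest node first
Order: [2, 0, 4, 5, 3, 1]


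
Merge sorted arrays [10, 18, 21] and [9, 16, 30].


Compare heads, take smaller each step.
Merged: [9, 10, 16, 18, 21, 30]


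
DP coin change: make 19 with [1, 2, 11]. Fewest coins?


dp[0]=0; dp[i]=1+min(dp[i-c] for c in coins)
...dp[14]=3, dp[15]=3, dp[16]=4, dp[17]=4, dp[18]=5, dp[19]=5
Minimum coins for 19 = 5


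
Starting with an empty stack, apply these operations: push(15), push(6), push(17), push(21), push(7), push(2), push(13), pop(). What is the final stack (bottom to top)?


push(15) -> [15]
push(6) -> [15, 6]
push(17) -> [15, 6, 17]
push(21) -> [15, 6, 17, 21]
push(7) -> [15, 6, 17, 21, 7]
push(2) -> [15, 6, 17, 21, 7, 2]
push(13) -> [15, 6, 17, 21, 7, 2, 13]
pop() returns 13 -> [15, 6, 17, 21, 7, 2]
Final stack (bottom to top): [15, 6, 17, 21, 7, 2]


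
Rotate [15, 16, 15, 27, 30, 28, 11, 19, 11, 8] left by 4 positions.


Left rotate by 4: [30, 28, 11, 19, 11, 8, 15, 16, 15, 27]


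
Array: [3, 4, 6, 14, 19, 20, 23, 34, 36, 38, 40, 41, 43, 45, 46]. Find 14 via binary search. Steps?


Search for 14:
[0,14] mid=7 arr[7]=34
[0,6] mid=3 arr[3]=14
Total: 2 comparisons


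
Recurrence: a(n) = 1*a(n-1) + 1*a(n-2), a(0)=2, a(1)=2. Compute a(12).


Build bottom-up:
...a(10)=178, a(11)=288, a(12)=1*288+1*178=466


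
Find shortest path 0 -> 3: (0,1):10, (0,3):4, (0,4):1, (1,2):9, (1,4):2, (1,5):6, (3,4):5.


Dijkstra from 0:
Distances: {0: 0, 1: 3, 2: 12, 3: 4, 4: 1, 5: 9}
Shortest distance to 3 = 4, path = [0, 3]


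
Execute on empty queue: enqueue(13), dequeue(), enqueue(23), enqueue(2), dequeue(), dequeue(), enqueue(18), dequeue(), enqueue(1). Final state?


enqueue(13) -> [13]
dequeue() returns 13 -> []
enqueue(23) -> [23]
enqueue(2) -> [23, 2]
dequeue() returns 23 -> [2]
dequeue() returns 2 -> []
enqueue(18) -> [18]
dequeue() returns 18 -> []
enqueue(1) -> [1]
Final queue (front to back): [1]


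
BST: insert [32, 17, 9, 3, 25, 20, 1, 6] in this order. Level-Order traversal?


Root = 32; build tree by BST insertion.
Level-Order traversal: [32, 17, 9, 25, 3, 20, 1, 6]


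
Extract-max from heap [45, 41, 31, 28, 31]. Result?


Max = 45
Replace root with last, heapify down
Resulting heap: [41, 31, 31, 28]


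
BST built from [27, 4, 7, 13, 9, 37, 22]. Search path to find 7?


BST root = 27
Search for 7: compare at each node
Path: [27, 4, 7]


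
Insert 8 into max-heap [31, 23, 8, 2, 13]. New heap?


Append 8: [31, 23, 8, 2, 13, 8]
Bubble up: no swaps needed
Result: [31, 23, 8, 2, 13, 8]


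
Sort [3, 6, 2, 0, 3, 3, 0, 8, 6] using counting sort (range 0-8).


Count array: [2, 0, 1, 3, 0, 0, 2, 0, 1]
Reconstruct: [0, 0, 2, 3, 3, 3, 6, 6, 8]


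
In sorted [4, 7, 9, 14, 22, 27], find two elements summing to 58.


Two pointers: lo=0, hi=5
No pair sums to 58


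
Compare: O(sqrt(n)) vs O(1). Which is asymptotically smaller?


constant grows slower than sublinear
O(1) is asymptotically smaller; O(sqrt(n)) grows faster


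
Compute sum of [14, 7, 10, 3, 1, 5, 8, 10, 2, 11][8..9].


Prefix sums: [0, 14, 21, 31, 34, 35, 40, 48, 58, 60, 71]
Sum[8..9] = prefix[10] - prefix[8] = 71 - 58 = 13


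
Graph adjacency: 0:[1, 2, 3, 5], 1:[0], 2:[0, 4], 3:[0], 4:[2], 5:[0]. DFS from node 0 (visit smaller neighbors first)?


DFS stack-based: start with [0]
Visit order: [0, 1, 2, 4, 3, 5]


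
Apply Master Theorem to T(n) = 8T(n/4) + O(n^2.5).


a=8, b=4, c=2.5. log_4(8)=1.5 < c=2.5. Case 3: O(n^c) = O(n^2.500)
Complexity: O(n^2.500)


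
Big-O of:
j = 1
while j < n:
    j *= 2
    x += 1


Per nesting level: O(log n) = O(log n)
Complexity: O(log n)


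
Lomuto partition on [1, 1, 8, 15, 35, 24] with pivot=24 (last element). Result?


Elements <= 24 go left of pivot.
Result: [1, 1, 8, 15, 24, 35], pivot at index 4


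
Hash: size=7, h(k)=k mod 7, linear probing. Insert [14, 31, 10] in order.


Insertions: 14->slot 0; 31->slot 3; 10->slot 4
Table: [14, None, None, 31, 10, None, None]


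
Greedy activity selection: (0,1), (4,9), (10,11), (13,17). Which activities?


Greedy: pick earliest-ending, then skip overlaps.
Selected (4 activities): [(0, 1), (4, 9), (10, 11), (13, 17)]


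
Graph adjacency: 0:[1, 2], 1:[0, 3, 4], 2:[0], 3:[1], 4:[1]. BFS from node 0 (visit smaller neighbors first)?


BFS queue: start with [0]
Visit order: [0, 1, 2, 3, 4]


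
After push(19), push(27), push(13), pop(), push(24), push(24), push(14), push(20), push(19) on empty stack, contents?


push(19) -> [19]
push(27) -> [19, 27]
push(13) -> [19, 27, 13]
pop() returns 13 -> [19, 27]
push(24) -> [19, 27, 24]
push(24) -> [19, 27, 24, 24]
push(14) -> [19, 27, 24, 24, 14]
push(20) -> [19, 27, 24, 24, 14, 20]
push(19) -> [19, 27, 24, 24, 14, 20, 19]
Final stack (bottom to top): [19, 27, 24, 24, 14, 20, 19]


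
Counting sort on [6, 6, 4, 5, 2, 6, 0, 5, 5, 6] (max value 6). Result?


Count array: [1, 0, 1, 0, 1, 3, 4]
Reconstruct: [0, 2, 4, 5, 5, 5, 6, 6, 6, 6]


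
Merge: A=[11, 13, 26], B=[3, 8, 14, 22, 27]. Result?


Compare heads, take smaller each step.
Merged: [3, 8, 11, 13, 14, 22, 26, 27]


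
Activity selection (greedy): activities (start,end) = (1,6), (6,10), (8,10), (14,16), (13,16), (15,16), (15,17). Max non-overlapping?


Greedy: pick earliest-ending, then skip overlaps.
Selected (3 activities): [(1, 6), (6, 10), (14, 16)]


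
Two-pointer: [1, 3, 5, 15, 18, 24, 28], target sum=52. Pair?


Two pointers: lo=0, hi=6
Found pair: (24, 28) summing to 52


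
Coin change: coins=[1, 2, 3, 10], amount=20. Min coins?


dp[0]=0; dp[i]=1+min(dp[i-c] for c in coins)
...dp[15]=3, dp[16]=3, dp[17]=4, dp[18]=4, dp[19]=4, dp[20]=2
Minimum coins for 20 = 2


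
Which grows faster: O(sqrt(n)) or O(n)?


sublinear grows slower than linear
O(sqrt(n)) is asymptotically smaller; O(n) grows faster


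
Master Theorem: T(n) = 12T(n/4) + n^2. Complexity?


a=12, b=4, c=2. log_4(12)=1.792 < c=2. Case 3: O(n^c) = O(n^2)
Complexity: O(n^2)


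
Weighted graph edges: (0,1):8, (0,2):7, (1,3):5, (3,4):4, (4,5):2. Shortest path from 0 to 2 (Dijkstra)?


Dijkstra from 0:
Distances: {0: 0, 1: 8, 2: 7, 3: 13, 4: 17, 5: 19}
Shortest distance to 2 = 7, path = [0, 2]
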